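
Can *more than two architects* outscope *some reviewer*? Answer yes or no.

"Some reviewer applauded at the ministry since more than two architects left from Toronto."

*more than two architects* sits inside the adjunct clause *since more than two architects left from Toronto*.
Adverbial clauses are not L-marked, so they are barriers for QR — the quantifier cannot escape the adjunct.
*more than two architects* is confined to the island and cannot take scope over *some reviewer*.
(Only the surface reading survives: one fixed reviewer with respect to all the relevant architects.)

No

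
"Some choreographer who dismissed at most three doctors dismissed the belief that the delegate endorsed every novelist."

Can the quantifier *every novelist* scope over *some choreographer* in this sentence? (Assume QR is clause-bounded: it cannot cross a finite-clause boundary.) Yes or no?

No

*every novelist* is embedded in the complex NP *the belief that the delegate endorsed every novelist*.
A that-clause complement to a noun is an island; QR cannot cross the NP boundary.
*every novelist* > *some choreographer* would require crossing that boundary, which is illicit.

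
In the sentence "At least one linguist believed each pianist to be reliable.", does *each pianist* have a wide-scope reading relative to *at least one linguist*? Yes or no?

Yes

*each pianist* is the subject of an ECM infinitive — the infinitival complement of an ECM verb is not a scope island, so *each pianist* can raise into the matrix clause.
Since no island is crossed, the inverse ordering is licensed alongside surface scope.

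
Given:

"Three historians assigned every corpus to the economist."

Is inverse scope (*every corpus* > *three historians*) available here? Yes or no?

*every corpus* is the matrix object and *three historians* the matrix subject; the two are clausemates.
QR within a single clause is free, so the lower quantifier may take scope over the higher one.

Yes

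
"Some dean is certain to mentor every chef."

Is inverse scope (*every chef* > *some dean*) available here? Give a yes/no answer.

Yes

Infinitival complements of raising predicates do not block QR; *every chef* and *some dean* are effectively clausemates.
With no island boundary between them, the object can take inverse scope over the subject via ordinary QR within the clause.
The sentence is scopally ambiguous between *some dean* > *every chef* and *every chef* > *some dean*.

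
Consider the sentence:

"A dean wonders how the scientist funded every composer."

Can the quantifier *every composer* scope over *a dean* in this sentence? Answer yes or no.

Structurally, *every composer* is inside the embedded question *how the scientist funded every composer*.
Embedded questions are wh-islands: a quantifier inside an indirect question cannot QR into the matrix clause.
There is no licit LF on which *every composer* c-commands *a dean*.
(Only the surface reading survives: one fixed dean with respect to all the relevant composers.)

No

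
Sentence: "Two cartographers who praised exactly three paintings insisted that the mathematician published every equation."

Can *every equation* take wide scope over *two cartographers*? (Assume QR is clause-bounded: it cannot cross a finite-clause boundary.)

*every equation* is embedded in the finite complement clause *that the mathematician published every equation*.
Under clause-bounded QR, a quantifier in an embedded finite clause cannot raise into the matrix clause.
*every equation* is confined to the island and cannot take scope over *two cartographers*.

No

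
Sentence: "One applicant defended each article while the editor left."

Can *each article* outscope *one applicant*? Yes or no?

Yes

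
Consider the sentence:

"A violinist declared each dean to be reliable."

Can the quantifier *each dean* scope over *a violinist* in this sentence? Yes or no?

*each dean* is the subject of an ECM infinitive — the infinitival complement of an ECM verb is not a scope island, so *each dean* can raise into the matrix clause.
Since no island is crossed, the inverse ordering is licensed alongside surface scope.

Yes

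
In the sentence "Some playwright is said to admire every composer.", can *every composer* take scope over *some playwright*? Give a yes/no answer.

Yes

*every composer* is inside a raising infinitive, which is transparent to QR (no CP barrier), so it behaves as a matrix argument.
QR within a single clause is free, so the lower quantifier may take scope over the higher one.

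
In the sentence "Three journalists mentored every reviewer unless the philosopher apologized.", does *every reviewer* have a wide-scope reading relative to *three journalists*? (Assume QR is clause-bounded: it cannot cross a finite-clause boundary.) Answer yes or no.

Yes

The adjunct clause does not contain *every reviewer*, which is the matrix object.
QR within a single clause is free, so the lower quantifier may take scope over the higher one.
Both orderings are possible: *three journalists* > *every reviewer* and *every reviewer* > *three journalists*.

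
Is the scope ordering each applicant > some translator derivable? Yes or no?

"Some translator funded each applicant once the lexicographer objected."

Yes

Neither queried DP is inside the adjunct, so the adjunct-island constraint does not apply.
Nothing blocks QR of the lower DP to a position above the higher one, so inverse scope is available.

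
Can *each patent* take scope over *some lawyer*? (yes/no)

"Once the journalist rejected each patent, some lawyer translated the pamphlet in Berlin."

*each patent* occurs within the adjunct clause *once the journalist rejected each patent*.
Adjunct clauses are scope islands: a quantifier inside an adjunct cannot raise into the matrix clause.
So *each patent* cannot raise to a position above *some lawyer*.

No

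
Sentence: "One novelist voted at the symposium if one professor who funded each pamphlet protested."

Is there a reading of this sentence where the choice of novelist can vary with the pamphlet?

The paraphrase describes the scope ordering *each pamphlet* > *one novelist*.
Structurally, *each pamphlet* is inside the relative clause *who funded each pamphlet*, which is itself inside the adjunct *if one professor who funded each pamphlet protested*.
Both the relative clause and the enclosing adjunct are scope islands; QR cannot cross either.
So *each pamphlet* cannot raise to a position above *one novelist*.
(Only the surface reading survives: one fixed novelist with respect to all the relevant pamphlets.)

No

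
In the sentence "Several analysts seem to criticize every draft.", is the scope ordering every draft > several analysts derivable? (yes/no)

Infinitival complements of raising predicates do not block QR; *every draft* and *several analysts* are effectively clausemates.
Clause-internal QR can adjoin the lower DP above the subject, yielding the inverse reading.

Yes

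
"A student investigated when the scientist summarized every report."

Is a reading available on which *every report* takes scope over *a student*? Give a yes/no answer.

No

The target quantifier *every report* is part of the embedded question *when the scientist summarized every report*.
An indirect question is a wh-island; the filled [Spec,CP] blocks QR across the CP edge.
So *every report* cannot raise to a position above *a student*.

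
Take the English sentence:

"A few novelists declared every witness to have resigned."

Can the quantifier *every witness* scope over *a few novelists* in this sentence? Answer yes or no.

Yes

ECM infinitives lack a CP barrier, so *every witness* can QR over the matrix subject *a few novelists*.
No island intervenes, so both surface and inverse scope are derivable.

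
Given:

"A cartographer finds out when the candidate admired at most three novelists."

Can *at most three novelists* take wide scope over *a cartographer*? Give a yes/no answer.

No

*at most three novelists* occurs within the embedded question *when the candidate admired at most three novelists*.
Embedded questions are wh-islands: a quantifier inside an indirect question cannot QR into the matrix clause.
*at most three novelists* is confined to the island and cannot take scope over *a cartographer*.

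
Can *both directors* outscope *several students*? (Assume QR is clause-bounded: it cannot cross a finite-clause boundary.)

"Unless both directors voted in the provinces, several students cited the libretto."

No

*both directors* is embedded in the adjunct clause *unless both directors voted in the provinces*.
Adjunct clauses are scope islands: a quantifier inside an adjunct cannot raise into the matrix clause.
So *both directors* cannot raise to a position above *several students*.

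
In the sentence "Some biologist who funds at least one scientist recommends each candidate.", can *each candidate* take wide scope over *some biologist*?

*each candidate* is a matrix argument; only *some biologist* is modified by the relative clause *who funds at least one scientist*, so the RC island is irrelevant to the target quantifier.
Ordinary QR to a clause-peripheral position gives the wide-scope LF for the lower DP.
So *each candidate* > *some biologist* is among the available readings.

Yes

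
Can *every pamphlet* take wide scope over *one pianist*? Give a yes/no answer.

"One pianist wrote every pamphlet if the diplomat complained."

Although there is an adjunct clause, *every pamphlet* is in the main clause, not inside the adjunct.
Clause-internal QR can adjoin the lower DP above the subject, yielding the inverse reading.

Yes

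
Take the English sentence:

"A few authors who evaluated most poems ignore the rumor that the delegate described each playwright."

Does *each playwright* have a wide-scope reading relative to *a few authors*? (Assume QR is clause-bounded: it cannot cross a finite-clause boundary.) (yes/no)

The target quantifier *each playwright* is part of the complex NP *the rumor that the delegate described each playwright*.
Noun-complement clauses are scope islands (the Complex NP Constraint): a quantifier inside one cannot scope into the matrix.
*each playwright* > *a few authors* would require crossing that boundary, which is illicit.

No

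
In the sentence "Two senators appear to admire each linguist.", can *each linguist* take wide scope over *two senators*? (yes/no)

Yes

The matrix predicate is a raising verb, whose infinitival complement is not a scope island — *each linguist* can QR into the matrix clause.
No island intervenes, so both surface and inverse scope are derivable.
Both orderings are possible: *two senators* > *each linguist* and *each linguist* > *two senators*.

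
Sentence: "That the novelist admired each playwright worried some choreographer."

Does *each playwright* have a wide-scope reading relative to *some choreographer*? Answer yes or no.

The target quantifier *each playwright* is part of the sentential subject *that the novelist admired each playwright*.
Sentential subjects are islands: a quantifier inside the subject clause cannot raise over the matrix predicate.
There is no licit LF on which *each playwright* c-commands *some choreographer*.

No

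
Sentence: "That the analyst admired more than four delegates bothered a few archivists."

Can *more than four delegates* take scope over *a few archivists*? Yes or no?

No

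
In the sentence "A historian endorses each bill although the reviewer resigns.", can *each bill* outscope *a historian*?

Although there is an adjunct clause, *each bill* is in the main clause, not inside the adjunct.
QR within a single clause is free, so the lower quantifier may take scope over the higher one.

Yes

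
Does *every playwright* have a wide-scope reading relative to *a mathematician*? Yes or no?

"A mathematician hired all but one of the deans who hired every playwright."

The target quantifier *every playwright* is part of the relative clause *who hired every playwright* modifying *all but one of the deans*.
QR out of a relative clause is ruled out by the relative-clause island constraint.
So *every playwright* cannot raise to a position above *a mathematician*.
(Only the surface reading survives: one fixed mathematician with respect to all the relevant playwrights.)

No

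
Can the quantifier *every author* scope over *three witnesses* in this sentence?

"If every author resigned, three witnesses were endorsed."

The DP *every author* is contained in the adjunct clause *if every author resigned*.
Adverbial clauses are not L-marked, so they are barriers for QR — the quantifier cannot escape the adjunct.
So *every author* cannot raise to a position above *three witnesses*.

No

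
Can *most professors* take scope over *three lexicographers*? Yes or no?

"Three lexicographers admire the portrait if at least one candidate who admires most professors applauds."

*most professors* occurs within the relative clause *who admires most professors*, which is itself inside the adjunct *if at least one candidate who admires most professors applauds*.
Nested islands: the RC island is itself inside an adjunct island, so wide scope is doubly excluded.
*most professors* > *three lexicographers* would require crossing that boundary, which is illicit.

No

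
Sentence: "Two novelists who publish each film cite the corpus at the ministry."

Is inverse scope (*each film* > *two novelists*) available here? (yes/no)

No

The target quantifier *each film* is part of the relative clause *who publish each film*.
Relative clauses are scope islands: a quantifier cannot QR out of a relative clause to take scope in the matrix clause.
There is no licit LF on which *each film* c-commands *two novelists*.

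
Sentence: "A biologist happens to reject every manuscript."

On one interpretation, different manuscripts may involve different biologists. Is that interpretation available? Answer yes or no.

That reading corresponds to *every manuscript* > *a biologist*.
*every manuscript* is the object of the infinitival complement of a raising predicate; raising infinitives are transparent for QR, so the two DPs are in effect clausemates.
QR within a single clause is free, so the lower quantifier may take scope over the higher one.

Yes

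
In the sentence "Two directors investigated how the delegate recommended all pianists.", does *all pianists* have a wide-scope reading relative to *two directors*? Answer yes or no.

*all pianists* is embedded in the embedded question *how the delegate recommended all pianists*.
Embedded wh-clauses are opaque for QR, so the quantifier stays inside the question.
So the wide-scope reading for *all pianists* is blocked.

No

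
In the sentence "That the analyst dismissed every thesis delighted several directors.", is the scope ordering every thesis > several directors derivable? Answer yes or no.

Structurally, *every thesis* is inside the sentential subject *that the analyst dismissed every thesis*.
Subjects — clausal subjects included — are islands for extraction, and QR is no exception.
There is no licit LF on which *every thesis* c-commands *several directors*.

No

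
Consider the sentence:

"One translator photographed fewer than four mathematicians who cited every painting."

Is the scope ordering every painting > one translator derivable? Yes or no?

No

*every painting* sits inside the relative clause *who cited every painting* modifying *fewer than four mathematicians*.
Relative clauses block scope extraction: QR cannot target a position outside the modified NP.
*every painting* > *one translator* would require crossing that boundary, which is illicit.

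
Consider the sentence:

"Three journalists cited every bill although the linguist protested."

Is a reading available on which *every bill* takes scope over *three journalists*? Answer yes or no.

The adjunct clause does not contain *every bill*, which is the matrix object.
Ordinary QR to a clause-peripheral position gives the wide-scope LF for the lower DP.

Yes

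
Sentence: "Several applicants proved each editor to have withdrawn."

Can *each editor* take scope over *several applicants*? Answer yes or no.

Yes

This is an ECM construction: *each editor* is the infinitival subject, Case-marked by the matrix verb, and the infinitive is transparent for QR.
Ordinary QR to a clause-peripheral position gives the wide-scope LF for the lower DP.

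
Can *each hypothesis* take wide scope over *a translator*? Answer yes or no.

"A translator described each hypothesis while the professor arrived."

Yes

The adjunct island is irrelevant here — *each hypothesis* and *a translator* are both in the matrix clause.
No island intervenes, so both surface and inverse scope are derivable.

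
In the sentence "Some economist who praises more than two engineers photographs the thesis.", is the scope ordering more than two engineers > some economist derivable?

No

*more than two engineers* sits inside the relative clause *who praises more than two engineers*.
A relative clause is a scope island — quantifier raising cannot cross its boundary.
*more than two engineers* > *some economist* would require crossing that boundary, which is illicit.
(Only the surface reading survives: one fixed economist with respect to all the relevant engineers.)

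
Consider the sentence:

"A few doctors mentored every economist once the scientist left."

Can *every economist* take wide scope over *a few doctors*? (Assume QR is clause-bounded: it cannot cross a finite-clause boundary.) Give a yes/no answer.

The adjunct clause does not contain *every economist*, which is the matrix object.
QR within a single clause is free, so the lower quantifier may take scope over the higher one.

Yes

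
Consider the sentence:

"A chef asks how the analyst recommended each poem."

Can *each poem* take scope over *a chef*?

No

The DP *each poem* is contained in the embedded question *how the analyst recommended each poem*.
The wh-island constraint blocks QR out of an embedded interrogative.
*each poem* is confined to the island and cannot take scope over *a chef*.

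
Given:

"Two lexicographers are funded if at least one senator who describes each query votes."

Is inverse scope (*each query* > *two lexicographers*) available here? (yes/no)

The target quantifier *each query* is part of the relative clause *who describes each query*, which is itself inside the adjunct *if at least one senator who describes each query votes*.
Both the relative clause and the enclosing adjunct are scope islands; QR cannot cross either.
Hence only narrow scope for *each query* (under *two lexicographers*) survives.

No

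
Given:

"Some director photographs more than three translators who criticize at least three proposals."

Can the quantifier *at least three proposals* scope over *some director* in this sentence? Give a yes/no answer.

No

*at least three proposals* sits inside the relative clause *who criticize at least three proposals* modifying *more than three translators*.
A relative clause is a scope island — quantifier raising cannot cross its boundary.
*at least three proposals* > *some director* would require crossing that boundary, which is illicit.
(Only the surface reading survives: one fixed director with respect to all the relevant proposals.)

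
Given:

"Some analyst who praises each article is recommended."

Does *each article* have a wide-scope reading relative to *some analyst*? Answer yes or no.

No

*each article* occurs within the relative clause *who praises each article*.
Relative clauses block scope extraction: QR cannot target a position outside the modified NP.
The inverse ordering *each article* > *some analyst* is therefore underivable.
(Only the surface reading survives: one fixed analyst with respect to all the relevant articles.)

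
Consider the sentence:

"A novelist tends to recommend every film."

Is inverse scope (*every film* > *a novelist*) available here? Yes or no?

*every film* is the object of the infinitival complement of a raising predicate; raising infinitives are transparent for QR, so the two DPs are in effect clausemates.
Ordinary QR to a clause-peripheral position gives the wide-scope LF for the lower DP.

Yes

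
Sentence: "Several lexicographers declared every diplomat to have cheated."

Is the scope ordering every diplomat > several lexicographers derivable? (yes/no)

This is an ECM construction: *every diplomat* is the infinitival subject, Case-marked by the matrix verb, and the infinitive is transparent for QR.
Clause-internal QR can adjoin the lower DP above the subject, yielding the inverse reading.
So *every diplomat* > *several lexicographers* is among the available readings.

Yes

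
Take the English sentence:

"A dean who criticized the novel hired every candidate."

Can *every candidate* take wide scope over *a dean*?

Yes

*every candidate* is a matrix argument; only *a dean* is modified by the relative clause *who criticized the novel*, so the RC island is irrelevant to the target quantifier.
With no island boundary between them, the object can take inverse scope over the subject via ordinary QR within the clause.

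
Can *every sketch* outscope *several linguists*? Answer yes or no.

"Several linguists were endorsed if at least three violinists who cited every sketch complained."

No

*every sketch* is embedded in the relative clause *who cited every sketch*, which is itself inside the adjunct *if at least three violinists who cited every sketch complained*.
Nested islands: the RC island is itself inside an adjunct island, so wide scope is doubly excluded.
So the wide-scope reading for *every sketch* is blocked.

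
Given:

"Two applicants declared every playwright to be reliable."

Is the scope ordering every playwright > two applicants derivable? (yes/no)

*every playwright* is the subject of an ECM infinitive — the infinitival complement of an ECM verb is not a scope island, so *every playwright* can raise into the matrix clause.
Nothing blocks QR of the lower DP to a position above the higher one, so inverse scope is available.

Yes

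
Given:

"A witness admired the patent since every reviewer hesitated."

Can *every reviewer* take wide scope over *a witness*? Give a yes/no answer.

No

*every reviewer* occurs within the adjunct clause *since every reviewer hesitated*.
Adverbial clauses are not L-marked, so they are barriers for QR — the quantifier cannot escape the adjunct.
There is no licit LF on which *every reviewer* c-commands *a witness*.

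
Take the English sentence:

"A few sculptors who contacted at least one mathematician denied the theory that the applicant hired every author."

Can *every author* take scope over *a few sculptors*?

*every author* is embedded in the complex NP *the theory that the applicant hired every author*.
The complex NP is opaque for QR — the quantifier is frozen inside the noun's complement.
So *every author* cannot raise high enough to outscope *a few sculptors*; only the surface ordering *a few sculptors* > *every author* is available.

No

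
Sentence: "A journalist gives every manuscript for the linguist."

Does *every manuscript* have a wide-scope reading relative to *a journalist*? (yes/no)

Yes

*every manuscript* is the matrix object and *a journalist* the matrix subject; the two are clausemates.
No island intervenes, so both surface and inverse scope are derivable.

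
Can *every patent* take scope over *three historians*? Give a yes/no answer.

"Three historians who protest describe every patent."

Yes

*every patent* sits in the matrix clause, not in the relative clause on *three historians*.
Since no island is crossed, the inverse ordering is licensed alongside surface scope.
The sentence is scopally ambiguous between *three historians* > *every patent* and *every patent* > *three historians*.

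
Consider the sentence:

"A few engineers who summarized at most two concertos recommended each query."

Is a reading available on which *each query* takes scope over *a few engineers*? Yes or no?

*each query* sits in the matrix clause, not in the relative clause on *a few engineers*.
With no island boundary between them, the object can take inverse scope over the subject via ordinary QR within the clause.

Yes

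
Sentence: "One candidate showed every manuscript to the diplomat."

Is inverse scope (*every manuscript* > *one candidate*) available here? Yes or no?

*every manuscript* is the matrix object and *one candidate* the matrix subject; the two are clausemates.
No island intervenes, so both surface and inverse scope are derivable.

Yes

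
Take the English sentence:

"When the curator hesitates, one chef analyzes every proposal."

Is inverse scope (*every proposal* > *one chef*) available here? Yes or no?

Yes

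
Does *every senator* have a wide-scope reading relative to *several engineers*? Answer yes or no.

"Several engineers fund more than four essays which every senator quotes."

No

The target quantifier *every senator* is part of the relative clause *which every senator quotes* modifying *more than four essays*.
QR out of a relative clause is ruled out by the relative-clause island constraint.
The inverse ordering *every senator* > *several engineers* is therefore underivable.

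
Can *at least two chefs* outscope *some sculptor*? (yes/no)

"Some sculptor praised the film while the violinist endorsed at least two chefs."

Structurally, *at least two chefs* is inside the adjunct clause *while the violinist endorsed at least two chefs*.
Adjunct clauses are scope islands: a quantifier inside an adjunct cannot raise into the matrix clause.
*at least two chefs* > *some sculptor* would require crossing that boundary, which is illicit.

No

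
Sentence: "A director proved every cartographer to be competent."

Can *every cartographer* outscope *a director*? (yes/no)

Yes

This is an ECM construction: *every cartographer* is the infinitival subject, Case-marked by the matrix verb, and the infinitive is transparent for QR.
Clause-internal QR can adjoin the lower DP above the subject, yielding the inverse reading.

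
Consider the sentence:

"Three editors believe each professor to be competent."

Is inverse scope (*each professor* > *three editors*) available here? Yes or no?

Yes

This is an ECM construction: *each professor* is the infinitival subject, Case-marked by the matrix verb, and the infinitive is transparent for QR.
Clause-internal QR can adjoin the lower DP above the subject, yielding the inverse reading.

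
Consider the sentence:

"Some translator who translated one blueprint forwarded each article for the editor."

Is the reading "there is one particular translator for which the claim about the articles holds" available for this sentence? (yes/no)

This is the *some translator* > *each article* reading.
Surface scope (*some translator* > *each article*) is always derivable; islands only block QR, not in-situ interpretation.

Yes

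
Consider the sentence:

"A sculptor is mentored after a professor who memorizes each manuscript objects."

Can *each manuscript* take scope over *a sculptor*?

*each manuscript* occurs within the relative clause *who memorizes each manuscript*, which is itself inside the adjunct *after a professor who memorizes each manuscript objects*.
Two island boundaries intervene — the relative clause and the adjunct. Either alone would block QR.
So *each manuscript* cannot raise to a position above *a sculptor*.
(Only the surface reading survives: one fixed sculptor with respect to all the relevant manuscripts.)

No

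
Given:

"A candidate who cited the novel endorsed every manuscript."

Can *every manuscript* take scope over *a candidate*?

Yes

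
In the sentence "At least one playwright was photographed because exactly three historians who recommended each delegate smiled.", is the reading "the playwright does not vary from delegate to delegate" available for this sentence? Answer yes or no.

The paraphrase describes the scope ordering *at least one playwright* > *each delegate*.
Surface scope (*at least one playwright* > *each delegate*) is always derivable; islands only block QR, not in-situ interpretation.

Yes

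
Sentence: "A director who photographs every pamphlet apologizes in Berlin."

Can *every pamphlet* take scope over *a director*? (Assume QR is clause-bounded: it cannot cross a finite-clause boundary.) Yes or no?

The target quantifier *every pamphlet* is part of the relative clause *who photographs every pamphlet*.
Relative clauses block scope extraction: QR cannot target a position outside the modified NP.
So *every pamphlet* cannot raise to a position above *a director*.

No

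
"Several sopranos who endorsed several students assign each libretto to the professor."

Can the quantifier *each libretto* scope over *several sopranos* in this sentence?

Although the sentence contains a relative clause (*who endorsed several students*), *each libretto* is outside it, in the matrix VP.
Ordinary QR to a clause-peripheral position gives the wide-scope LF for the lower DP.

Yes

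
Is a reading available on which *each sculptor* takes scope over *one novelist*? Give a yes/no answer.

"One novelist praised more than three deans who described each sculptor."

Structurally, *each sculptor* is inside the relative clause *who described each sculptor* modifying *more than three deans*.
QR out of a relative clause is ruled out by the relative-clause island constraint.
*each sculptor* is confined to the island and cannot take scope over *one novelist*.
(Only the surface reading survives: one fixed novelist with respect to all the relevant sculptors.)

No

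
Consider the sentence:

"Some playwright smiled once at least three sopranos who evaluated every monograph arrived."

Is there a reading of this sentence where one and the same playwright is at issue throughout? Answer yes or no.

Yes

This is the *some playwright* > *every monograph* reading.
Nothing needs to raise for *some playwright* > *every monograph*, so no island constraint is at stake.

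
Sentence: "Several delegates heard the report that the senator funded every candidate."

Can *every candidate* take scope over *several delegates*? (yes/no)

No

*every candidate* occurs within the complex NP *the report that the senator funded every candidate*.
The complex NP is opaque for QR — the quantifier is frozen inside the noun's complement.
There is no licit LF on which *every candidate* c-commands *several delegates*.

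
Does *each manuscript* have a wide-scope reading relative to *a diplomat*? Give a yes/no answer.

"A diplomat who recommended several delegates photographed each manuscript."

Yes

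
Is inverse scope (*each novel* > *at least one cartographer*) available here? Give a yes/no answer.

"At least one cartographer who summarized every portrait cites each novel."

*each novel* sits in the matrix clause, not in the relative clause on *at least one cartographer*.
With no island boundary between them, the object can take inverse scope over the subject via ordinary QR within the clause.

Yes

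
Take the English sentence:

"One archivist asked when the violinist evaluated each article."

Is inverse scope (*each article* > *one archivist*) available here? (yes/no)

No

*each article* is embedded in the embedded question *when the violinist evaluated each article*.
Embedded wh-clauses are opaque for QR, so the quantifier stays inside the question.
So *each article* cannot raise high enough to outscope *one archivist*; only the surface ordering *one archivist* > *each article* is available.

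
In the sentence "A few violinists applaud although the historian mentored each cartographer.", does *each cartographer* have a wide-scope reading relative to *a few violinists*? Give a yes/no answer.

*each cartographer* sits inside the adjunct clause *although the historian mentored each cartographer*.
Adjunct clauses are scope islands: a quantifier inside an adjunct cannot raise into the matrix clause.
So the wide-scope reading for *each cartographer* is blocked.

No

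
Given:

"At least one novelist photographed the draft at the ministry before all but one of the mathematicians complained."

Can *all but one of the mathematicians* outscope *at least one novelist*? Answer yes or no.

No

*all but one of the mathematicians* occurs within the adjunct clause *before all but one of the mathematicians complained*.
Adjunct clauses are scope islands: a quantifier inside an adjunct cannot raise into the matrix clause.
The inverse ordering *all but one of the mathematicians* > *at least one novelist* is therefore underivable.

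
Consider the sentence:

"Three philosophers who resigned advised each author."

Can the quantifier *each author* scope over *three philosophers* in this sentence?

Yes

The relative clause *who resigned* modifies *three philosophers*, but *each author* is not inside that relative clause — it is an argument of the matrix verb.
No island intervenes, so both surface and inverse scope are derivable.
Both orderings are possible: *three philosophers* > *each author* and *each author* > *three philosophers*.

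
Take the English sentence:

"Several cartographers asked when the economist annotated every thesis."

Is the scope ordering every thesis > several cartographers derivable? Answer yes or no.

No

Structurally, *every thesis* is inside the embedded question *when the economist annotated every thesis*.
QR across an interrogative CP boundary is ruled out as a wh-island violation.
So *every thesis* cannot raise to a position above *several cartographers*.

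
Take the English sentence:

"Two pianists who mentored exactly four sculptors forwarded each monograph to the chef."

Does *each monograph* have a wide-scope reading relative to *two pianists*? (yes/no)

*each monograph* sits in the matrix clause, not in the relative clause on *two pianists*.
QR within a single clause is free, so the lower quantifier may take scope over the higher one.
So *each monograph* > *two pianists* is among the available readings.

Yes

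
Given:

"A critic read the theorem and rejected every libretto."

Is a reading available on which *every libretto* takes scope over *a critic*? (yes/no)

No

*every libretto* sits inside one conjunct of the coordinate structure (*rejected every libretto*).
The Coordinate Structure Constraint blocks movement (including QR) out of a single conjunct.
Hence only narrow scope for *every libretto* (under *a critic*) survives.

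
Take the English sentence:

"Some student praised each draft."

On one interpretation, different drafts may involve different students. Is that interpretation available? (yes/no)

The described interpretation is the *each draft* > *some student* scoping.
*some student* and *each draft* are co-arguments of the matrix verb, with nothing but a clause-internal boundary between them.
With no island boundary between them, the object can take inverse scope over the subject via ordinary QR within the clause.

Yes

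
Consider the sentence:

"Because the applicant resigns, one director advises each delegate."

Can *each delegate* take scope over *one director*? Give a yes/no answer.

Yes

The adjunct clause does not contain *each delegate*, which is the matrix object.
QR within a single clause is free, so the lower quantifier may take scope over the higher one.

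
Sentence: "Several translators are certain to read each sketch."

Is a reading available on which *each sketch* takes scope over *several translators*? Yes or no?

Yes

*each sketch* is inside a raising infinitive, which is transparent to QR (no CP barrier), so it behaves as a matrix argument.
With no island boundary between them, the object can take inverse scope over the subject via ordinary QR within the clause.
The sentence is scopally ambiguous between *several translators* > *each sketch* and *each sketch* > *several translators*.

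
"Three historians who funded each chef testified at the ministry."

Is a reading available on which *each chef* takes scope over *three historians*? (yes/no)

No

The DP *each chef* is contained in the relative clause *who funded each chef*.
Relative clauses block scope extraction: QR cannot target a position outside the modified NP.
So *each chef* cannot raise to a position above *three historians*.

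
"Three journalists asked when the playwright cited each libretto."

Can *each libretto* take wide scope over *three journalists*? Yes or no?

Structurally, *each libretto* is inside the embedded question *when the playwright cited each libretto*.
QR across an interrogative CP boundary is ruled out as a wh-island violation.
Hence only narrow scope for *each libretto* (under *three journalists*) survives.

No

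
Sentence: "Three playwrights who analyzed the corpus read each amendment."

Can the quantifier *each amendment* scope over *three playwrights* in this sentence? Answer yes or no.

Yes

The relative clause *who analyzed the corpus* modifies *three playwrights*, but *each amendment* is not inside that relative clause — it is an argument of the matrix verb.
Ordinary QR to a clause-peripheral position gives the wide-scope LF for the lower DP.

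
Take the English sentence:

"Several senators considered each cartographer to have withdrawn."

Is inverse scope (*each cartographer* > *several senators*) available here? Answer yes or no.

The ECM infinitive is scope-transparent — *each cartographer* is free to raise above *several senators*.
Clause-internal QR can adjoin the lower DP above the subject, yielding the inverse reading.

Yes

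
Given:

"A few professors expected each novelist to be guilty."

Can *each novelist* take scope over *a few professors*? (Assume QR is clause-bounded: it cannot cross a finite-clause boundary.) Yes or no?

Yes

*each novelist* is an ECM subject; ECM complements are not islands, and the embedded quantifier may take matrix scope.
QR within a single clause is free, so the lower quantifier may take scope over the higher one.
So *each novelist* > *a few professors* is among the available readings.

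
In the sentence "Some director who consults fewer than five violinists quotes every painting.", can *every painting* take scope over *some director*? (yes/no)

Yes

*every painting* sits in the matrix clause, not in the relative clause on *some director*.
With no island boundary between them, the object can take inverse scope over the subject via ordinary QR within the clause.
So *every painting* > *some director* is among the available readings.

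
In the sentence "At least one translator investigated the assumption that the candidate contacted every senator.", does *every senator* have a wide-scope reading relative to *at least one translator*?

No

*every senator* sits inside the complex NP *the assumption that the candidate contacted every senator*.
The Complex NP Constraint bars QR out of the complement clause of a noun.
So *every senator* cannot raise to a position above *at least one translator*.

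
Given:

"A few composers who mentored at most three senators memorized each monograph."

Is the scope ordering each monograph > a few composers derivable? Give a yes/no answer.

The RC *who mentored at most three senators* is an island, but *each monograph* is not inside it — it is the matrix object, a clausemate of *a few composers*.
No island intervenes, so both surface and inverse scope are derivable.

Yes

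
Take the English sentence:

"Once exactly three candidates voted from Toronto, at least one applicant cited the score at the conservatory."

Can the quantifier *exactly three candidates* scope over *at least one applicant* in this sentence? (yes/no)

No

The target quantifier *exactly three candidates* is part of the adjunct clause *once exactly three candidates voted from Toronto*.
Scope out of an adjunct clause is unavailable: QR respects the adjunct-island constraint.
*exactly three candidates* > *at least one applicant* would require crossing that boundary, which is illicit.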